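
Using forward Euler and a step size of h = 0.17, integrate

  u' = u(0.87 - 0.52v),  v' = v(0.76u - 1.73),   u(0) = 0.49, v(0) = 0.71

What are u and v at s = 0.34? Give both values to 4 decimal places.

Euler on (u,v): u_{n+1} = u_n + h·u', v_{n+1} = v_n + h·v'.
0.000000: (0.490000, 0.710000); f=(0.245392, -0.963896) → (0.531717, 0.546138)
0.170000: (0.531717, 0.546138); f=(0.311590, -0.724121) → (0.584687, 0.423037)
(u(0.34), v(0.34)) ≈ (0.5847, 0.4230)

0.5847, 0.4230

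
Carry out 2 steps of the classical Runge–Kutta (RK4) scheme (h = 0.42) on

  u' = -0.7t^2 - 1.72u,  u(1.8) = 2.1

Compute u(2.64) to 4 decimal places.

RK4: k1 = f(t_n, u_n); k2 = f(t_n + h/2, u_n + (h/2)·k1); k3 = f(t_n + h/2, u_n + (h/2)·k2); k4 = f(t_n + h, u_n + h·k3); u_{n+1} = u_n + (h/6)·(k1 + 2k2 + 2k3 + k4).
t=1.800000, u=2.100000:
  k1 = f(1.800000, 2.100000) = -5.880000
  k2 = f(2.010000, 0.865200) = -4.316214
  k3 = f(2.010000, 1.193595) = -4.881054
  k4 = f(2.220000, 0.049958) = -3.535807
  u ← 2.100000 + (0.42/6)·(k1 + 2k2 + 2k3 + k4) = 0.153276
t=2.220000, u=0.153276:
  k1 = f(2.220000, 0.153276) = -3.713515
  k2 = f(2.430000, -0.626562) = -3.055743
  k3 = f(2.430000, -0.488430) = -3.293330
  k4 = f(2.640000, -1.229923) = -2.763253
  u ← 0.153276 + (0.42/6)·(k1 + 2k2 + 2k3 + k4) = -1.188968
u(2.64) ≈ -1.1890

-1.1890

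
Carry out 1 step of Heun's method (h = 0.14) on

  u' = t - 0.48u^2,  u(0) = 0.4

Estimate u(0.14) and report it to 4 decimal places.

0.3993

Heun: k1 = f(t_n, u_n); k2 = f(t_n + h, u_n + h·k1); u_{n+1} = u_n + (h/2)·(k1 + k2).
t=0.000000, u=0.400000:
  k1 = f(0.000000, 0.400000) = -0.076800
  k2 = f(0.140000, 0.389248) = 0.067273
  u ← 0.400000 + (0.14/2)·(-0.076800 + 0.067273) = 0.399333
u(0.14) ≈ 0.3993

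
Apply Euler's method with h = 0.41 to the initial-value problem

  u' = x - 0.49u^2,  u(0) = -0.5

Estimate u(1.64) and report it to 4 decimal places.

Euler: u_{n+1} = u_n + h·f(x_n, u_n).
x=0.000000, u=-0.500000: f=-0.122500 → u ← -0.500000 + 0.41·(-0.122500) = -0.550225
x=0.410000, u=-0.550225: f=0.261654 → u ← -0.550225 + 0.41·0.261654 = -0.442947
x=0.820000, u=-0.442947: f=0.723861 → u ← -0.442947 + 0.41·0.723861 = -0.146164
x=1.230000, u=-0.146164: f=1.219532 → u ← -0.146164 + 0.41·1.219532 = 0.353844
u(1.64) ≈ 0.3538

0.3538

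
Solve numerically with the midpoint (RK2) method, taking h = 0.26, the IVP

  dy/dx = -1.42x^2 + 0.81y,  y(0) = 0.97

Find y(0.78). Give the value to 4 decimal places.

Midpoint: k1 = f(x_n, y_n); k2 = f(x_n + h/2, y_n + (h/2)·k1); y_{n+1} = y_n + h·k2.
x=0.000000, y=0.970000:
  k1 = f(0.000000, 0.970000) = 0.785700
  k2 = f(0.130000, 1.072141) = 0.844436
  y ← 0.970000 + 0.26·0.844436 = 1.189553
x=0.260000, y=1.189553:
  k1 = f(0.260000, 1.189553) = 0.867546
  k2 = f(0.390000, 1.302334) = 0.838909
  y ← 1.189553 + 0.26·0.838909 = 1.407670
x=0.520000, y=1.407670:
  k1 = f(0.520000, 1.407670) = 0.756244
  k2 = f(0.650000, 1.505982) = 0.619895
  y ← 1.407670 + 0.26·0.619895 = 1.568842
y(0.78) ≈ 1.5688

1.5688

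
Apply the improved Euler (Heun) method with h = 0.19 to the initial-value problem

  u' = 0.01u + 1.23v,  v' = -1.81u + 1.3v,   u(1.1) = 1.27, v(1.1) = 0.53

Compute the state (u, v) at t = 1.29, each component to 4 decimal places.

1.3607, 0.1647

Heun on (u,v): k1 = f(t_n, state_n); k2 = f(t_n + h, state_n + h·k1); state_{n+1} = state_n + (h/2)·(k1 + k2).
1.100000: (1.270000, 0.530000)
  k1 = (0.664600, -1.609700)
  predictor → (1.396274, 0.224157)
  k2 = (0.289676, -2.235852)
  → (1.360656, 0.164673)
(u(1.29), v(1.29)) ≈ (1.3607, 0.1647)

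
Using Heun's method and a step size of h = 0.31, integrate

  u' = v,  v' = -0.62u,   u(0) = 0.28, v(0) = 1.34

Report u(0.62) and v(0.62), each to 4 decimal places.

1.0529, 1.0771

Heun on (u,v): k1 = f(t_n, state_n); k2 = f(t_n + h, state_n + h·k1); state_{n+1} = state_n + (h/2)·(k1 + k2).
0.000000: (0.280000, 1.340000)
  k1 = (1.340000, -0.173600)
  predictor → (0.695400, 1.286184)
  k2 = (1.286184, -0.431148)
  → (0.687059, 1.246264)
0.310000: (0.687059, 1.246264)
  k1 = (1.246264, -0.425976)
  predictor → (1.073400, 1.114211)
  k2 = (1.114211, -0.665508)
  → (1.052932, 1.077084)
(u(0.62), v(0.62)) ≈ (1.0529, 1.0771)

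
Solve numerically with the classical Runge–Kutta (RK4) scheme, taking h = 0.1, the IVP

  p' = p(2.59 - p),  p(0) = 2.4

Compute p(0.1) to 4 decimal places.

RK4: k1 = f(x_n, p_n); k2 = f(x_n + h/2, p_n + (h/2)·k1); k3 = f(x_n + h/2, p_n + (h/2)·k2); k4 = f(x_n + h, p_n + h·k3); p_{n+1} = p_n + (h/6)·(k1 + 2k2 + 2k3 + k4).
x=0.000000, p=2.400000:
  k1 = f(0.000000, 2.400000) = 0.456000
  k2 = f(0.050000, 2.422800) = 0.405092
  k3 = f(0.050000, 2.420255) = 0.410827
  k4 = f(0.100000, 2.441083) = 0.363519
  p ← 2.400000 + (0.1/6)·(k1 + 2k2 + 2k3 + k4) = 2.440856
p(0.1) ≈ 2.4409

2.4409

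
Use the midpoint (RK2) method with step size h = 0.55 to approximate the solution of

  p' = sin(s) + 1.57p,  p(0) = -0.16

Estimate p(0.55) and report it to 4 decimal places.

Midpoint: k1 = f(s_n, p_n); k2 = f(s_n + h/2, p_n + (h/2)·k1); p_{n+1} = p_n + h·k2.
s=0.000000, p=-0.160000:
  k1 = f(0.000000, -0.160000) = -0.251200
  k2 = f(0.275000, -0.229080) = -0.088109
  p ← -0.160000 + 0.55·(-0.088109) = -0.208460
p(0.55) ≈ -0.2085

-0.2085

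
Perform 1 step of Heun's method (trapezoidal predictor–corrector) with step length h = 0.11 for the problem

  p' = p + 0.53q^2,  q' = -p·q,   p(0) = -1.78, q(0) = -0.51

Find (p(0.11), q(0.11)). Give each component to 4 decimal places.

Heun on (p,q): k1 = f(t_n, state_n); k2 = f(t_n + h, state_n + h·k1); state_{n+1} = state_n + (h/2)·(k1 + k2).
0.000000: (-1.780000, -0.510000)
  k1 = (-1.642147, -0.907800)
  predictor → (-1.960636, -0.609858)
  k2 = (-1.763515, -1.195710)
  → (-1.967311, -0.625693)
(p(0.11), q(0.11)) ≈ (-1.9673, -0.6257)

-1.9673, -0.6257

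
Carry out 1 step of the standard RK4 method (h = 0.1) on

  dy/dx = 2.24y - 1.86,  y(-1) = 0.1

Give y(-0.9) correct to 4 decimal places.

RK4: k1 = f(x_n, y_n); k2 = f(x_n + h/2, y_n + (h/2)·k1); k3 = f(x_n + h/2, y_n + (h/2)·k2); k4 = f(x_n + h, y_n + h·k3); y_{n+1} = y_n + (h/6)·(k1 + 2k2 + 2k3 + k4).
x=-1.000000, y=0.100000:
  k1 = f(-1.000000, 0.100000) = -1.636000
  k2 = f(-0.950000, 0.018200) = -1.819232
  k3 = f(-0.950000, 0.009038) = -1.839754
  k4 = f(-0.900000, -0.083975) = -2.048105
  y ← 0.100000 + (0.1/6)·(k1 + 2k2 + 2k3 + k4) = -0.083368
y(-0.9) ≈ -0.0834

-0.0834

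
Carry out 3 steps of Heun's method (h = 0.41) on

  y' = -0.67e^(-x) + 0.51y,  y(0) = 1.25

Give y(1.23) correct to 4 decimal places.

1.6184

Heun: k1 = f(x_n, y_n); k2 = f(x_n + h, y_n + h·k1); y_{n+1} = y_n + (h/2)·(k1 + k2).
x=0.000000, y=1.250000:
  k1 = f(0.000000, 1.250000) = -0.032500
  k2 = f(0.410000, 1.236675) = 0.186059
  y ← 1.250000 + (0.41/2)·(-0.032500 + 0.186059) = 1.281480
x=0.410000, y=1.281480:
  k1 = f(0.410000, 1.281480) = 0.208909
  k2 = f(0.820000, 1.367132) = 0.402148
  y ← 1.281480 + (0.41/2)·(0.208909 + 0.402148) = 1.406746
x=0.820000, y=1.406746:
  k1 = f(0.820000, 1.406746) = 0.422351
  k2 = f(1.230000, 1.579910) = 0.609918
  y ← 1.406746 + (0.41/2)·(0.422351 + 0.609918) = 1.618361
y(1.23) ≈ 1.6184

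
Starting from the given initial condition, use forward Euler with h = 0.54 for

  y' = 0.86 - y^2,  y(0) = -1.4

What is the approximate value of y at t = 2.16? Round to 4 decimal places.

Euler: y_{n+1} = y_n + h·f(t_n, y_n).
t=0.000000, y=-1.400000: f=-1.100000 → y ← -1.400000 + 0.54·(-1.100000) = -1.994000
t=0.540000, y=-1.994000: f=-3.116036 → y ← -1.994000 + 0.54·(-3.116036) = -3.676659
t=1.080000, y=-3.676659: f=-12.657825 → y ← -3.676659 + 0.54·(-12.657825) = -10.511885
t=1.620000, y=-10.511885: f=-109.639721 → y ← -10.511885 + 0.54·(-109.639721) = -69.717334
y(2.16) ≈ -69.7173

-69.7173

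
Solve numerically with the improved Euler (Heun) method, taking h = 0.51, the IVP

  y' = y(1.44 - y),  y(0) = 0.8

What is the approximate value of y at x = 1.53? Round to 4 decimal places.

Heun: k1 = f(x_n, y_n); k2 = f(x_n + h, y_n + h·k1); y_{n+1} = y_n + (h/2)·(k1 + k2).
x=0.000000, y=0.800000:
  k1 = f(0.000000, 0.800000) = 0.512000
  k2 = f(0.510000, 1.061120) = 0.402037
  y ← 0.800000 + (0.51/2)·(0.512000 + 0.402037) = 1.033079
x=0.510000, y=1.033079:
  k1 = f(0.510000, 1.033079) = 0.420381
  k2 = f(1.020000, 1.247474) = 0.240171
  y ← 1.033079 + (0.51/2)·(0.420381 + 0.240171) = 1.201520
x=1.020000, y=1.201520:
  k1 = f(1.020000, 1.201520) = 0.286538
  k2 = f(1.530000, 1.347655) = 0.124449
  y ← 1.201520 + (0.51/2)·(0.286538 + 0.124449) = 1.306322
y(1.53) ≈ 1.3063

1.3063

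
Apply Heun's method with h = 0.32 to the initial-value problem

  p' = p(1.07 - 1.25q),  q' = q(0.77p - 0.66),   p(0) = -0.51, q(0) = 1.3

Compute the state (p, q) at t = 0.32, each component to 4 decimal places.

Heun on (p,q): k1 = f(t_n, state_n); k2 = f(t_n + h, state_n + h·k1); state_{n+1} = state_n + (h/2)·(k1 + k2).
0.000000: (-0.510000, 1.300000)
  k1 = (0.283050, -1.368510)
  predictor → (-0.419424, 0.862077)
  k2 = (0.003186, -0.847384)
  → (-0.464202, 0.945457)
(p(0.32), q(0.32)) ≈ (-0.4642, 0.9455)

-0.4642, 0.9455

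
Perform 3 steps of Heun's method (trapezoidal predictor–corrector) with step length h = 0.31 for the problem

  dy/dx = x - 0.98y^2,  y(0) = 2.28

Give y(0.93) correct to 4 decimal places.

1.0590

Heun: k1 = f(x_n, y_n); k2 = f(x_n + h, y_n + h·k1); y_{n+1} = y_n + (h/2)·(k1 + k2).
x=0.000000, y=2.280000:
  k1 = f(0.000000, 2.280000) = -5.094432
  k2 = f(0.310000, 0.700726) = -0.171197
  y ← 2.280000 + (0.31/2)·(-5.094432 + (-0.171197)) = 1.463828
x=0.310000, y=1.463828:
  k1 = f(0.310000, 1.463828) = -1.789935
  k2 = f(0.620000, 0.908948) = -0.189662
  y ← 1.463828 + (0.31/2)·(-1.789935 + (-0.189662)) = 1.156990
x=0.620000, y=1.156990:
  k1 = f(0.620000, 1.156990) = -0.691853
  k2 = f(0.930000, 0.942515) = 0.059431
  y ← 1.156990 + (0.31/2)·(-0.691853 + 0.059431) = 1.058965
y(0.93) ≈ 1.0590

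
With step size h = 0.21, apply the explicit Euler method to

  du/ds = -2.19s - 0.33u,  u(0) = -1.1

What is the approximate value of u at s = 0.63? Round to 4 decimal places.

-1.1698

Euler: u_{n+1} = u_n + h·f(s_n, u_n).
s=0.000000, u=-1.100000: f=0.363000 → u ← -1.100000 + 0.21·0.363000 = -1.023770
s=0.210000, u=-1.023770: f=-0.122056 → u ← -1.023770 + 0.21·(-0.122056) = -1.049402
s=0.420000, u=-1.049402: f=-0.573497 → u ← -1.049402 + 0.21·(-0.573497) = -1.169836
u(0.63) ≈ -1.1698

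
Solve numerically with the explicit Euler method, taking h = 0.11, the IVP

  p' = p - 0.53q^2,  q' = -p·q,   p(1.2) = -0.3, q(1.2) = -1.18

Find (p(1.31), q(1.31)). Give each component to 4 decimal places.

Euler on (p,q): p_{n+1} = p_n + h·p', q_{n+1} = q_n + h·q'.
1.200000: (-0.300000, -1.180000); f=(-1.037972, -0.354000) → (-0.414177, -1.218940)
(p(1.31), q(1.31)) ≈ (-0.4142, -1.2189)

-0.4142, -1.2189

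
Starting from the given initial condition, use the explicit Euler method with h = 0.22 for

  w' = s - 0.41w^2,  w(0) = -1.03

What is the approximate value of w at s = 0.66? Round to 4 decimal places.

-1.2229

Euler: w_{n+1} = w_n + h·f(s_n, w_n).
s=0.000000, w=-1.030000: f=-0.434969 → w ← -1.030000 + 0.22·(-0.434969) = -1.125693
s=0.220000, w=-1.125693: f=-0.299546 → w ← -1.125693 + 0.22·(-0.299546) = -1.191593
s=0.440000, w=-1.191593: f=-0.142157 → w ← -1.191593 + 0.22·(-0.142157) = -1.222868
w(0.66) ≈ -1.2229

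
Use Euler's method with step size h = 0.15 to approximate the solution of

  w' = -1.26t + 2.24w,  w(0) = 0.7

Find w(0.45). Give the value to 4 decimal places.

1.5747

Euler: w_{n+1} = w_n + h·f(t_n, w_n).
t=0.000000, w=0.700000: f=1.568000 → w ← 0.700000 + 0.15·1.568000 = 0.935200
t=0.150000, w=0.935200: f=1.905848 → w ← 0.935200 + 0.15·1.905848 = 1.221077
t=0.300000, w=1.221077: f=2.357213 → w ← 1.221077 + 0.15·2.357213 = 1.574659
w(0.45) ≈ 1.5747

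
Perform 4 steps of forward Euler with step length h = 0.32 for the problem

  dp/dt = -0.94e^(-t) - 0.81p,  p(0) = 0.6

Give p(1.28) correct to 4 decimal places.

-0.2941

Euler: p_{n+1} = p_n + h·f(t_n, p_n).
t=0.000000, p=0.600000: f=-1.426000 → p ← 0.600000 + 0.32·(-1.426000) = 0.143680
t=0.320000, p=0.143680: f=-0.798961 → p ← 0.143680 + 0.32·(-0.798961) = -0.111987
t=0.640000, p=-0.111987: f=-0.404945 → p ← -0.111987 + 0.32·(-0.404945) = -0.241570
t=0.960000, p=-0.241570: f=-0.164248 → p ← -0.241570 + 0.32·(-0.164248) = -0.294129
p(1.28) ≈ -0.2941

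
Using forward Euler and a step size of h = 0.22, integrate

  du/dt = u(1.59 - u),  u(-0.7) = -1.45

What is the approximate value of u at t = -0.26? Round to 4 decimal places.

-4.5543

Euler: u_{n+1} = u_n + h·f(t_n, u_n).
t=-0.700000, u=-1.450000: f=-4.408000 → u ← -1.450000 + 0.22·(-4.408000) = -2.419760
t=-0.480000, u=-2.419760: f=-9.702657 → u ← -2.419760 + 0.22·(-9.702657) = -4.554345
u(-0.26) ≈ -4.5543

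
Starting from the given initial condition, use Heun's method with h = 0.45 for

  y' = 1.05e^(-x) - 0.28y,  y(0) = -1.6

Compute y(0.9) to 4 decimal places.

Heun: k1 = f(x_n, y_n); k2 = f(x_n + h, y_n + h·k1); y_{n+1} = y_n + (h/2)·(k1 + k2).
x=0.000000, y=-1.600000:
  k1 = f(0.000000, -1.600000) = 1.498000
  k2 = f(0.450000, -0.925900) = 0.928762
  y ← -1.600000 + (0.45/2)·(1.498000 + 0.928762) = -1.053979
x=0.450000, y=-1.053979:
  k1 = f(0.450000, -1.053979) = 0.964624
  k2 = f(0.900000, -0.619898) = 0.600470
  y ← -1.053979 + (0.45/2)·(0.964624 + 0.600470) = -0.701833
y(0.9) ≈ -0.7018

-0.7018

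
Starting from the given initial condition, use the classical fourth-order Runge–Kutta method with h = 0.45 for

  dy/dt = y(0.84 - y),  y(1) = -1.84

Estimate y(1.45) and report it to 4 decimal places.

-18.8739

RK4: k1 = f(t_n, y_n); k2 = f(t_n + h/2, y_n + (h/2)·k1); k3 = f(t_n + h/2, y_n + (h/2)·k2); k4 = f(t_n + h, y_n + h·k3); y_{n+1} = y_n + (h/6)·(k1 + 2k2 + 2k3 + k4).
t=1.000000, y=-1.840000:
  k1 = f(1.000000, -1.840000) = -4.931200
  k2 = f(1.225000, -2.949520) = -11.177265
  k3 = f(1.225000, -4.354885) = -22.623123
  k4 = f(1.450000, -12.020405) = -154.587288
  y ← -1.840000 + (0.45/6)·(k1 + 2k2 + 2k3 + k4) = -18.873945
y(1.45) ≈ -18.8739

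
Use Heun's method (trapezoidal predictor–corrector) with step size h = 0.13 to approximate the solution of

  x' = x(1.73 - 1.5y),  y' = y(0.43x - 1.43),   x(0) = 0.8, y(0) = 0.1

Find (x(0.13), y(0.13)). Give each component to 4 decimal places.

0.9825, 0.0873

Heun on (x,y): k1 = f(s_n, state_n); k2 = f(s_n + h, state_n + h·k1); state_{n+1} = state_n + (h/2)·(k1 + k2).
0.000000: (0.800000, 0.100000)
  k1 = (1.264000, -0.108600)
  predictor → (0.964320, 0.085882)
  k2 = (1.544047, -0.087200)
  → (0.982523, 0.087273)
(x(0.13), y(0.13)) ≈ (0.9825, 0.0873)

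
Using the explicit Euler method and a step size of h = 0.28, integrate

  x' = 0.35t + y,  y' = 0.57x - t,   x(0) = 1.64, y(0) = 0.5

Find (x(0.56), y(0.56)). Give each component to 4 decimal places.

Euler on (x,y): x_{n+1} = x_n + h·x', y_{n+1} = y_n + h·y'.
0.000000: (1.640000, 0.500000); f=(0.500000, 0.934800) → (1.780000, 0.761744)
0.280000: (1.780000, 0.761744); f=(0.859744, 0.734600) → (2.020728, 0.967432)
(x(0.56), y(0.56)) ≈ (2.0207, 0.9674)

2.0207, 0.9674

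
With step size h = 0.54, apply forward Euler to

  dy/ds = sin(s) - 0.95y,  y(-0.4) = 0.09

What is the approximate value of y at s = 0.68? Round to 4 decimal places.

Euler: y_{n+1} = y_n + h·f(s_n, y_n).
s=-0.400000, y=0.090000: f=-0.474918 → y ← 0.090000 + 0.54·(-0.474918) = -0.166456
s=0.140000, y=-0.166456: f=0.297676 → y ← -0.166456 + 0.54·0.297676 = -0.005711
y(0.68) ≈ -0.0057

-0.0057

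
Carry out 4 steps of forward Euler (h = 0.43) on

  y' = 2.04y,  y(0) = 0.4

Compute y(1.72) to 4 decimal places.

4.9671

Euler: y_{n+1} = y_n + h·f(t_n, y_n).
t=0.000000, y=0.400000: f=0.816000 → y ← 0.400000 + 0.43·0.816000 = 0.750880
t=0.430000, y=0.750880: f=1.531795 → y ← 0.750880 + 0.43·1.531795 = 1.409552
t=0.860000, y=1.409552: f=2.875486 → y ← 1.409552 + 0.43·2.875486 = 2.646011
t=1.290000, y=2.646011: f=5.397862 → y ← 2.646011 + 0.43·5.397862 = 4.967092
y(1.72) ≈ 4.9671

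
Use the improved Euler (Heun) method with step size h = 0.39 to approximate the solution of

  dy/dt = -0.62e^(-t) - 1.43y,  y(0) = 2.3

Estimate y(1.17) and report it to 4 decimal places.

0.3262

Heun: k1 = f(t_n, y_n); k2 = f(t_n + h, y_n + h·k1); y_{n+1} = y_n + (h/2)·(k1 + k2).
t=0.000000, y=2.300000:
  k1 = f(0.000000, 2.300000) = -3.909000
  k2 = f(0.390000, 0.775490) = -1.528726
  y ← 2.300000 + (0.39/2)·(-3.909000 + (-1.528726)) = 1.239643
t=0.390000, y=1.239643:
  k1 = f(0.390000, 1.239643) = -2.192465
  k2 = f(0.780000, 0.384582) = -0.834164
  y ← 1.239643 + (0.39/2)·(-2.192465 + (-0.834164)) = 0.649451
t=0.780000, y=0.649451:
  k1 = f(0.780000, 0.649451) = -1.212926
  k2 = f(1.170000, 0.176409) = -0.444693
  y ← 0.649451 + (0.39/2)·(-1.212926 + (-0.444693)) = 0.326215
y(1.17) ≈ 0.3262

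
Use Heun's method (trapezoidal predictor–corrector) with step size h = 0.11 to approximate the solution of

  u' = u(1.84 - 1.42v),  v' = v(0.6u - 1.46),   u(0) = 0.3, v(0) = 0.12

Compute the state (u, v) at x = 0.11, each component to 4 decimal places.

0.3606, 0.1045

Heun on (u,v): k1 = f(x_n, state_n); k2 = f(x_n + h, state_n + h·k1); state_{n+1} = state_n + (h/2)·(k1 + k2).
0.000000: (0.300000, 0.120000)
  k1 = (0.500880, -0.153600)
  predictor → (0.355097, 0.103104)
  k2 = (0.601389, -0.128565)
  → (0.360625, 0.104481)
(u(0.11), v(0.11)) ≈ (0.3606, 0.1045)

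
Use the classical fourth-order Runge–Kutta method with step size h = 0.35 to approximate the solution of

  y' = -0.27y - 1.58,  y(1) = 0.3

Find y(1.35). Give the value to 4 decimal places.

RK4: k1 = f(s_n, y_n); k2 = f(s_n + h/2, y_n + (h/2)·k1); k3 = f(s_n + h/2, y_n + (h/2)·k2); k4 = f(s_n + h, y_n + h·k3); y_{n+1} = y_n + (h/6)·(k1 + 2k2 + 2k3 + k4).
s=1.000000, y=0.300000:
  k1 = f(1.000000, 0.300000) = -1.661000
  k2 = f(1.175000, 0.009325) = -1.582518
  k3 = f(1.175000, 0.023059) = -1.586226
  k4 = f(1.350000, -0.255179) = -1.511102
  y ← 0.300000 + (0.35/6)·(k1 + 2k2 + 2k3 + k4) = -0.254726
y(1.35) ≈ -0.2547

-0.2547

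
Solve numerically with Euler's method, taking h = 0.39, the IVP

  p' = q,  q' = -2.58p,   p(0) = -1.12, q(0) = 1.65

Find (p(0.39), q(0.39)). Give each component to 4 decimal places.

-0.4765, 2.7769

Euler on (p,q): p_{n+1} = p_n + h·p', q_{n+1} = q_n + h·q'.
0.000000: (-1.120000, 1.650000); f=(1.650000, 2.889600) → (-0.476500, 2.776944)
(p(0.39), q(0.39)) ≈ (-0.4765, 2.7769)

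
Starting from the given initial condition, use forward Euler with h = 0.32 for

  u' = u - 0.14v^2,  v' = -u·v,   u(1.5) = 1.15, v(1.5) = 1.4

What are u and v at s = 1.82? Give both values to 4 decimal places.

Euler on (u,v): u_{n+1} = u_n + h·u', v_{n+1} = v_n + h·v'.
1.500000: (1.150000, 1.400000); f=(0.875600, -1.610000) → (1.430192, 0.884800)
(u(1.82), v(1.82)) ≈ (1.4302, 0.8848)

1.4302, 0.8848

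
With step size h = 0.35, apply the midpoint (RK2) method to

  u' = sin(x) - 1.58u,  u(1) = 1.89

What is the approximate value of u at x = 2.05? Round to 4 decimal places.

0.8860

Midpoint: k1 = f(x_n, u_n); k2 = f(x_n + h/2, u_n + (h/2)·k1); u_{n+1} = u_n + h·k2.
x=1.000000, u=1.890000:
  k1 = f(1.000000, 1.890000) = -2.144729
  k2 = f(1.175000, 1.514672) = -1.470493
  u ← 1.890000 + 0.35·(-1.470493) = 1.375328
x=1.350000, u=1.375328:
  k1 = f(1.350000, 1.375328) = -1.197294
  k2 = f(1.525000, 1.165801) = -0.843014
  u ← 1.375328 + 0.35·(-0.843014) = 1.080273
x=1.700000, u=1.080273:
  k1 = f(1.700000, 1.080273) = -0.715166
  k2 = f(1.875000, 0.955119) = -0.555002
  u ← 1.080273 + 0.35·(-0.555002) = 0.886022
u(2.05) ≈ 0.8860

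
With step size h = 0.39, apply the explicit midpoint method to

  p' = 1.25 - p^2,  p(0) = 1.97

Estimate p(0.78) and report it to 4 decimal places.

1.4005

Midpoint: k1 = f(s_n, p_n); k2 = f(s_n + h/2, p_n + (h/2)·k1); p_{n+1} = p_n + h·k2.
s=0.000000, p=1.970000:
  k1 = f(0.000000, 1.970000) = -2.630900
  k2 = f(0.195000, 1.456974) = -0.872775
  p ← 1.970000 + 0.39·(-0.872775) = 1.629618
s=0.390000, p=1.629618:
  k1 = f(0.390000, 1.629618) = -1.405654
  k2 = f(0.585000, 1.355515) = -0.587422
  p ← 1.629618 + 0.39·(-0.587422) = 1.400523
p(0.78) ≈ 1.4005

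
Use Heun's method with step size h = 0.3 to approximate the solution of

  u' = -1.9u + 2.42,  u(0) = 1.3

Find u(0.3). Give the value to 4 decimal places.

1.2893

Heun: k1 = f(t_n, u_n); k2 = f(t_n + h, u_n + h·k1); u_{n+1} = u_n + (h/2)·(k1 + k2).
t=0.000000, u=1.300000:
  k1 = f(0.000000, 1.300000) = -0.050000
  k2 = f(0.300000, 1.285000) = -0.021500
  u ← 1.300000 + (0.3/2)·(-0.050000 + (-0.021500)) = 1.289275
u(0.3) ≈ 1.2893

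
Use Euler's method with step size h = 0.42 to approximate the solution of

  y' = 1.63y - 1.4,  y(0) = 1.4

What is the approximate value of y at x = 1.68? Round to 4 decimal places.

Euler: y_{n+1} = y_n + h·f(x_n, y_n).
x=0.000000, y=1.400000: f=0.882000 → y ← 1.400000 + 0.42·0.882000 = 1.770440
x=0.420000, y=1.770440: f=1.485817 → y ← 1.770440 + 0.42·1.485817 = 2.394483
x=0.840000, y=2.394483: f=2.503008 → y ← 2.394483 + 0.42·2.503008 = 3.445746
x=1.260000, y=3.445746: f=4.216567 → y ← 3.445746 + 0.42·4.216567 = 5.216704
y(1.68) ≈ 5.2167

5.2167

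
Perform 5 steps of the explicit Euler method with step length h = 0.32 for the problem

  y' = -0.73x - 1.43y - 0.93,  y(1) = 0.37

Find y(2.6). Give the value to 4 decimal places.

Euler: y_{n+1} = y_n + h·f(x_n, y_n).
x=1.000000, y=0.370000: f=-2.189100 → y ← 0.370000 + 0.32·(-2.189100) = -0.330512
x=1.320000, y=-0.330512: f=-1.420968 → y ← -0.330512 + 0.32·(-1.420968) = -0.785222
x=1.640000, y=-0.785222: f=-1.004333 → y ← -0.785222 + 0.32·(-1.004333) = -1.106608
x=1.960000, y=-1.106608: f=-0.778350 → y ← -1.106608 + 0.32·(-0.778350) = -1.355680
x=2.280000, y=-1.355680: f=-0.655777 → y ← -1.355680 + 0.32·(-0.655777) = -1.565529
y(2.6) ≈ -1.5655

-1.5655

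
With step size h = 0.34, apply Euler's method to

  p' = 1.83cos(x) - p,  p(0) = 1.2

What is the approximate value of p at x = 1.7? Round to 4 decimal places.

Euler: p_{n+1} = p_n + h·f(x_n, p_n).
x=0.000000, p=1.200000: f=0.630000 → p ← 1.200000 + 0.34·0.630000 = 1.414200
x=0.340000, p=1.414200: f=0.311041 → p ← 1.414200 + 0.34·0.311041 = 1.519954
x=0.680000, p=1.519954: f=-0.096996 → p ← 1.519954 + 0.34·(-0.096996) = 1.486975
x=1.020000, p=1.486975: f=-0.529216 → p ← 1.486975 + 0.34·(-0.529216) = 1.307042
x=1.360000, p=1.307042: f=-0.924135 → p ← 1.307042 + 0.34·(-0.924135) = 0.992836
p(1.7) ≈ 0.9928

0.9928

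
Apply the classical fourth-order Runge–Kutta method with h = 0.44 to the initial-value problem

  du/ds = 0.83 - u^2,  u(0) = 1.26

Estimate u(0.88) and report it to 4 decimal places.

0.9730

RK4: k1 = f(s_n, u_n); k2 = f(s_n + h/2, u_n + (h/2)·k1); k3 = f(s_n + h/2, u_n + (h/2)·k2); k4 = f(s_n + h, u_n + h·k3); u_{n+1} = u_n + (h/6)·(k1 + 2k2 + 2k3 + k4).
s=0.000000, u=1.260000:
  k1 = f(0.000000, 1.260000) = -0.757600
  k2 = f(0.220000, 1.093328) = -0.365366
  k3 = f(0.220000, 1.179619) = -0.561502
  k4 = f(0.440000, 1.012939) = -0.196046
  u ← 1.260000 + (0.44/6)·(k1 + 2k2 + 2k3 + k4) = 1.054125
s=0.440000, u=1.054125:
  k1 = f(0.440000, 1.054125) = -0.281180
  k2 = f(0.660000, 0.992266) = -0.154591
  k3 = f(0.660000, 1.020115) = -0.210635
  k4 = f(0.880000, 0.961446) = -0.094378
  u ← 1.054125 + (0.44/6)·(k1 + 2k2 + 2k3 + k4) = 0.973018
u(0.88) ≈ 0.9730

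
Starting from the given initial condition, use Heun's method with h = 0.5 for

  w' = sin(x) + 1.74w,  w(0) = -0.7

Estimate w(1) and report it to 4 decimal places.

-2.8349

Heun: k1 = f(x_n, w_n); k2 = f(x_n + h, w_n + h·k1); w_{n+1} = w_n + (h/2)·(k1 + k2).
x=0.000000, w=-0.700000:
  k1 = f(0.000000, -0.700000) = -1.218000
  k2 = f(0.500000, -1.309000) = -1.798234
  w ← -0.700000 + (0.5/2)·(-1.218000 + (-1.798234)) = -1.454059
x=0.500000, w=-1.454059:
  k1 = f(0.500000, -1.454059) = -2.050636
  k2 = f(1.000000, -2.479377) = -3.472645
  w ← -1.454059 + (0.5/2)·(-2.050636 + (-3.472645)) = -2.834879
w(1) ≈ -2.8349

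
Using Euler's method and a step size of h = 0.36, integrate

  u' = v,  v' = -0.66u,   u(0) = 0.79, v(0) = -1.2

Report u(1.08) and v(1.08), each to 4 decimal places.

Euler on (u,v): u_{n+1} = u_n + h·u', v_{n+1} = v_n + h·v'.
0.000000: (0.790000, -1.200000); f=(-1.200000, -0.521400) → (0.358000, -1.387704)
0.360000: (0.358000, -1.387704); f=(-1.387704, -0.236280) → (-0.141573, -1.472765)
0.720000: (-0.141573, -1.472765); f=(-1.472765, 0.093438) → (-0.671769, -1.439127)
(u(1.08), v(1.08)) ≈ (-0.6718, -1.4391)

-0.6718, -1.4391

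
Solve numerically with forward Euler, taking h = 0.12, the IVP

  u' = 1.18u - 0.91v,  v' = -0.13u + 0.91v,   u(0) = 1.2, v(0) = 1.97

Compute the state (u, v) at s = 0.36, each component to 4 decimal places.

0.9745, 2.6285

Euler on (u,v): u_{n+1} = u_n + h·u', v_{n+1} = v_n + h·v'.
0.000000: (1.200000, 1.970000); f=(-0.376700, 1.636700) → (1.154796, 2.166404)
0.120000: (1.154796, 2.166404); f=(-0.608768, 1.821304) → (1.081744, 2.384960)
0.240000: (1.081744, 2.384960); f=(-0.893856, 2.029687) → (0.974481, 2.628523)
(u(0.36), v(0.36)) ≈ (0.9745, 2.6285)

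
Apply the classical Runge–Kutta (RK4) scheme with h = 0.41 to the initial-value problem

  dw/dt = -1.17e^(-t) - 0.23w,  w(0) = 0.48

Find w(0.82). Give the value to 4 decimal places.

-0.1916

RK4: k1 = f(t_n, w_n); k2 = f(t_n + h/2, w_n + (h/2)·k1); k3 = f(t_n + h/2, w_n + (h/2)·k2); k4 = f(t_n + h, w_n + h·k3); w_{n+1} = w_n + (h/6)·(k1 + 2k2 + 2k3 + k4).
t=0.000000, w=0.480000:
  k1 = f(0.000000, 0.480000) = -1.280400
  k2 = f(0.205000, 0.217518) = -1.003167
  k3 = f(0.205000, 0.274351) = -1.016238
  k4 = f(0.410000, 0.063342) = -0.791040
  w ← 0.480000 + (0.41/6)·(k1 + 2k2 + 2k3 + k4) = 0.062466
t=0.410000, w=0.062466:
  k1 = f(0.410000, 0.062466) = -0.790838
  k2 = f(0.615000, -0.099655) = -0.609629
  k3 = f(0.615000, -0.062508) = -0.618173
  k4 = f(0.820000, -0.190985) = -0.471379
  w ← 0.062466 + (0.41/6)·(k1 + 2k2 + 2k3 + k4) = -0.191585
w(0.82) ≈ -0.1916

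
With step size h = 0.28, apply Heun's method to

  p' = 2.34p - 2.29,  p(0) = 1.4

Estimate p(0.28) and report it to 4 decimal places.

Heun: k1 = f(t_n, p_n); k2 = f(t_n + h, p_n + h·k1); p_{n+1} = p_n + (h/2)·(k1 + k2).
t=0.000000, p=1.400000:
  k1 = f(0.000000, 1.400000) = 0.986000
  k2 = f(0.280000, 1.676080) = 1.632027
  p ← 1.400000 + (0.28/2)·(0.986000 + 1.632027) = 1.766524
p(0.28) ≈ 1.7665

1.7665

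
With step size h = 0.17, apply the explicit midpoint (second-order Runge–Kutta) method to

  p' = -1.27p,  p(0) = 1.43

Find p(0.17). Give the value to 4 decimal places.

1.1546

Midpoint: k1 = f(x_n, p_n); k2 = f(x_n + h/2, p_n + (h/2)·k1); p_{n+1} = p_n + h·k2.
x=0.000000, p=1.430000:
  k1 = f(0.000000, 1.430000) = -1.816100
  k2 = f(0.085000, 1.275631) = -1.620052
  p ← 1.430000 + 0.17·(-1.620052) = 1.154591
p(0.17) ≈ 1.1546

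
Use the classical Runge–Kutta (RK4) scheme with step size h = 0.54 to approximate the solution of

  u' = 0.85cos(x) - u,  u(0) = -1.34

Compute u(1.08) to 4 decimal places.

RK4: k1 = f(x_n, u_n); k2 = f(x_n + h/2, u_n + (h/2)·k1); k3 = f(x_n + h/2, u_n + (h/2)·k2); k4 = f(x_n + h, u_n + h·k3); u_{n+1} = u_n + (h/6)·(k1 + 2k2 + 2k3 + k4).
x=0.000000, u=-1.340000:
  k1 = f(0.000000, -1.340000) = 2.190000
  k2 = f(0.270000, -0.748700) = 1.567905
  k3 = f(0.270000, -0.916666) = 1.735871
  k4 = f(0.540000, -0.402630) = 1.131682
  u ← -1.340000 + (0.54/6)·(k1 + 2k2 + 2k3 + k4) = -0.446369
x=0.540000, u=-0.446369:
  k1 = f(0.540000, -0.446369) = 1.175421
  k2 = f(0.810000, -0.129005) = 0.715079
  k3 = f(0.810000, -0.253298) = 0.839371
  k4 = f(1.080000, 0.006892) = 0.393738
  u ← -0.446369 + (0.54/6)·(k1 + 2k2 + 2k3 + k4) = -0.025344
u(1.08) ≈ -0.0253

-0.0253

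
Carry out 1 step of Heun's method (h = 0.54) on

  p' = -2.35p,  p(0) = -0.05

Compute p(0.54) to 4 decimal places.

Heun: k1 = f(s_n, p_n); k2 = f(s_n + h, p_n + h·k1); p_{n+1} = p_n + (h/2)·(k1 + k2).
s=0.000000, p=-0.050000:
  k1 = f(0.000000, -0.050000) = 0.117500
  k2 = f(0.540000, 0.013450) = -0.031608
  p ← -0.050000 + (0.54/2)·(0.117500 + (-0.031608)) = -0.026809
p(0.54) ≈ -0.0268

-0.0268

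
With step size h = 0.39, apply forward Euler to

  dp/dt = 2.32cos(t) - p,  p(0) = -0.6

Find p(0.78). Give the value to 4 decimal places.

Euler: p_{n+1} = p_n + h·f(t_n, p_n).
t=0.000000, p=-0.600000: f=2.920000 → p ← -0.600000 + 0.39·2.920000 = 0.538800
t=0.390000, p=0.538800: f=1.606989 → p ← 0.538800 + 0.39·1.606989 = 1.165526
p(0.78) ≈ 1.1655

1.1655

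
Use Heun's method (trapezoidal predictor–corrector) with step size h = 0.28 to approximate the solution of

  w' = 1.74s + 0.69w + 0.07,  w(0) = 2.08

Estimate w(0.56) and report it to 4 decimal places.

Heun: k1 = f(s_n, w_n); k2 = f(s_n + h, w_n + h·k1); w_{n+1} = w_n + (h/2)·(k1 + k2).
s=0.000000, w=2.080000:
  k1 = f(0.000000, 2.080000) = 1.505200
  k2 = f(0.280000, 2.501456) = 2.283205
  w ← 2.080000 + (0.28/2)·(1.505200 + 2.283205) = 2.610377
s=0.280000, w=2.610377:
  k1 = f(0.280000, 2.610377) = 2.358360
  k2 = f(0.560000, 3.270717) = 3.301195
  w ← 2.610377 + (0.28/2)·(2.358360 + 3.301195) = 3.402714
w(0.56) ≈ 3.4027

3.4027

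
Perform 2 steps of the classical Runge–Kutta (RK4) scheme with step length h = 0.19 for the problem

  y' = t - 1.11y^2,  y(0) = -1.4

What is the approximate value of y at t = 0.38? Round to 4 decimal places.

RK4: k1 = f(t_n, y_n); k2 = f(t_n + h/2, y_n + (h/2)·k1); k3 = f(t_n + h/2, y_n + (h/2)·k2); k4 = f(t_n + h, y_n + h·k3); y_{n+1} = y_n + (h/6)·(k1 + 2k2 + 2k3 + k4).
t=0.000000, y=-1.400000:
  k1 = f(0.000000, -1.400000) = -2.175600
  k2 = f(0.095000, -1.606682) = -2.770384
  k3 = f(0.095000, -1.663186) = -2.975470
  k4 = f(0.190000, -1.965339) = -4.097440
  y ← -1.400000 + (0.19/6)·(k1 + 2k2 + 2k3 + k4) = -1.962550
t=0.190000, y=-1.962550:
  k1 = f(0.190000, -1.962550) = -4.085280
  k2 = f(0.285000, -2.350652) = -5.848377
  k3 = f(0.285000, -2.518146) = -6.753577
  k4 = f(0.380000, -3.245730) = -11.313587
  y ← -1.962550 + (0.19/6)·(k1 + 2k2 + 2k3 + k4) = -3.248305
y(0.38) ≈ -3.2483

-3.2483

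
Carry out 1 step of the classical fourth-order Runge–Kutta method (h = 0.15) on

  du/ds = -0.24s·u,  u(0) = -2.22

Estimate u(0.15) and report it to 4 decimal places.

RK4: k1 = f(s_n, u_n); k2 = f(s_n + h/2, u_n + (h/2)·k1); k3 = f(s_n + h/2, u_n + (h/2)·k2); k4 = f(s_n + h, u_n + h·k3); u_{n+1} = u_n + (h/6)·(k1 + 2k2 + 2k3 + k4).
s=0.000000, u=-2.220000:
  k1 = f(0.000000, -2.220000) = 0.000000
  k2 = f(0.075000, -2.220000) = 0.039960
  k3 = f(0.075000, -2.217003) = 0.039906
  k4 = f(0.150000, -2.214014) = 0.079705
  u ← -2.220000 + (0.15/6)·(k1 + 2k2 + 2k3 + k4) = -2.214014
u(0.15) ≈ -2.2140

-2.2140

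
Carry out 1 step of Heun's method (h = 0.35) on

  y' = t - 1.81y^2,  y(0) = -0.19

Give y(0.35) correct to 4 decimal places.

-0.1545

Heun: k1 = f(t_n, y_n); k2 = f(t_n + h, y_n + h·k1); y_{n+1} = y_n + (h/2)·(k1 + k2).
t=0.000000, y=-0.190000:
  k1 = f(0.000000, -0.190000) = -0.065341
  k2 = f(0.350000, -0.212869) = 0.267983
  y ← -0.190000 + (0.35/2)·(-0.065341 + 0.267983) = -0.154538
y(0.35) ≈ -0.1545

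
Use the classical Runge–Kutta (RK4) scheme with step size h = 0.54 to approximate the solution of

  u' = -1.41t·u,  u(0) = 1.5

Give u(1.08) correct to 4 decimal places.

RK4: k1 = f(t_n, u_n); k2 = f(t_n + h/2, u_n + (h/2)·k1); k3 = f(t_n + h/2, u_n + (h/2)·k2); k4 = f(t_n + h, u_n + h·k3); u_{n+1} = u_n + (h/6)·(k1 + 2k2 + 2k3 + k4).
t=0.000000, u=1.500000:
  k1 = f(0.000000, 1.500000) = 0.000000
  k2 = f(0.270000, 1.500000) = -0.571050
  k3 = f(0.270000, 1.345816) = -0.512352
  k4 = f(0.540000, 1.223330) = -0.931443
  u ← 1.500000 + (0.54/6)·(k1 + 2k2 + 2k3 + k4) = 1.221158
t=0.540000, u=1.221158:
  k1 = f(0.540000, 1.221158) = -0.929789
  k2 = f(0.810000, 0.970115) = -1.107968
  k3 = f(0.810000, 0.922006) = -1.053023
  k4 = f(1.080000, 0.652525) = -0.993665
  u ← 1.221158 + (0.54/6)·(k1 + 2k2 + 2k3 + k4) = 0.659068
u(1.08) ≈ 0.6591

0.6591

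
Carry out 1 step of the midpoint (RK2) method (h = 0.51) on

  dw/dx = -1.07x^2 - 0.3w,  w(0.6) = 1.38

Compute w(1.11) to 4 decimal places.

0.8011

Midpoint: k1 = f(x_n, w_n); k2 = f(x_n + h/2, w_n + (h/2)·k1); w_{n+1} = w_n + h·k2.
x=0.600000, w=1.380000:
  k1 = f(0.600000, 1.380000) = -0.799200
  k2 = f(0.855000, 1.176204) = -1.135058
  w ← 1.380000 + 0.51·(-1.135058) = 0.801120
w(1.11) ≈ 0.8011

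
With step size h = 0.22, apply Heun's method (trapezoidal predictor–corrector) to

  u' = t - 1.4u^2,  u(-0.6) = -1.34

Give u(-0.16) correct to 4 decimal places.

-5.9207

Heun: k1 = f(t_n, u_n); k2 = f(t_n + h, u_n + h·k1); u_{n+1} = u_n + (h/2)·(k1 + k2).
t=-0.600000, u=-1.340000:
  k1 = f(-0.600000, -1.340000) = -3.113840
  k2 = f(-0.380000, -2.025045) = -6.121129
  u ← -1.340000 + (0.22/2)·(-3.113840 + (-6.121129)) = -2.355847
t=-0.380000, u=-2.355847:
  k1 = f(-0.380000, -2.355847) = -8.150018
  k2 = f(-0.160000, -4.148851) = -24.258146
  u ← -2.355847 + (0.22/2)·(-8.150018 + (-24.258146)) = -5.920745
u(-0.16) ≈ -5.9207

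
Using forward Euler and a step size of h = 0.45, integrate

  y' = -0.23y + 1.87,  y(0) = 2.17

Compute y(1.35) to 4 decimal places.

3.8358

Euler: y_{n+1} = y_n + h·f(x_n, y_n).
x=0.000000, y=2.170000: f=1.370900 → y ← 2.170000 + 0.45·1.370900 = 2.786905
x=0.450000, y=2.786905: f=1.229012 → y ← 2.786905 + 0.45·1.229012 = 3.339960
x=0.900000, y=3.339960: f=1.101809 → y ← 3.339960 + 0.45·1.101809 = 3.835774
y(1.35) ≈ 3.8358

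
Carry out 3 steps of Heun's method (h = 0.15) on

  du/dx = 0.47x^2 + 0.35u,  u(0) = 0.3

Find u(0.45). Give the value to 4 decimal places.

0.3667

Heun: k1 = f(x_n, u_n); k2 = f(x_n + h, u_n + h·k1); u_{n+1} = u_n + (h/2)·(k1 + k2).
x=0.000000, u=0.300000:
  k1 = f(0.000000, 0.300000) = 0.105000
  k2 = f(0.150000, 0.315750) = 0.121087
  u ← 0.300000 + (0.15/2)·(0.105000 + 0.121087) = 0.316957
x=0.150000, u=0.316957:
  k1 = f(0.150000, 0.316957) = 0.121510
  k2 = f(0.300000, 0.335183) = 0.159614
  u ← 0.316957 + (0.15/2)·(0.121510 + 0.159614) = 0.338041
x=0.300000, u=0.338041:
  k1 = f(0.300000, 0.338041) = 0.160614
  k2 = f(0.450000, 0.362133) = 0.221922
  u ← 0.338041 + (0.15/2)·(0.160614 + 0.221922) = 0.366731
u(0.45) ≈ 0.3667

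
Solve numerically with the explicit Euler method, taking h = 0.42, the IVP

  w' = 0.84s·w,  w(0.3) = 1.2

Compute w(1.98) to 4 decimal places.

Euler: w_{n+1} = w_n + h·f(s_n, w_n).
s=0.300000, w=1.200000: f=0.302400 → w ← 1.200000 + 0.42·0.302400 = 1.327008
s=0.720000, w=1.327008: f=0.802574 → w ← 1.327008 + 0.42·0.802574 = 1.664089
s=1.140000, w=1.664089: f=1.593532 → w ← 1.664089 + 0.42·1.593532 = 2.333373
s=1.560000, w=2.333373: f=3.057652 → w ← 2.333373 + 0.42·3.057652 = 3.617586
w(1.98) ≈ 3.6176

3.6176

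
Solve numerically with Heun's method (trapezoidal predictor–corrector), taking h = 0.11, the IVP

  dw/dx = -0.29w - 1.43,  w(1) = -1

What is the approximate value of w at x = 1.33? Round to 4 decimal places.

Heun: k1 = f(x_n, w_n); k2 = f(x_n + h, w_n + h·k1); w_{n+1} = w_n + (h/2)·(k1 + k2).
x=1.000000, w=-1.000000:
  k1 = f(1.000000, -1.000000) = -1.140000
  k2 = f(1.110000, -1.125400) = -1.103634
  w ← -1.000000 + (0.11/2)·(-1.140000 + (-1.103634)) = -1.123400
x=1.110000, w=-1.123400:
  k1 = f(1.110000, -1.123400) = -1.104214
  k2 = f(1.220000, -1.244863) = -1.068990
  w ← -1.123400 + (0.11/2)·(-1.104214 + (-1.068990)) = -1.242926
x=1.220000, w=-1.242926:
  k1 = f(1.220000, -1.242926) = -1.069551
  k2 = f(1.330000, -1.360577) = -1.035433
  w ← -1.242926 + (0.11/2)·(-1.069551 + (-1.035433)) = -1.358700
w(1.33) ≈ -1.3587

-1.3587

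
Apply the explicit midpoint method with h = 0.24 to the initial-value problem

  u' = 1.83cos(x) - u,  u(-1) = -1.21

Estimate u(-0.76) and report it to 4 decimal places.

-0.7031

Midpoint: k1 = f(x_n, u_n); k2 = f(x_n + h/2, u_n + (h/2)·k1); u_{n+1} = u_n + h·k2.
x=-1.000000, u=-1.210000:
  k1 = f(-1.000000, -1.210000) = 2.198753
  k2 = f(-0.880000, -0.946150) = 2.112136
  u ← -1.210000 + 0.24·2.112136 = -0.703087
u(-0.76) ≈ -0.7031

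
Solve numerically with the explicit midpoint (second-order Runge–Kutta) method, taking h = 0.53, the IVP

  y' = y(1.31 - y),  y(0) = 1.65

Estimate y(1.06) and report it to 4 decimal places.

1.4123

Midpoint: k1 = f(x_n, y_n); k2 = f(x_n + h/2, y_n + (h/2)·k1); y_{n+1} = y_n + h·k2.
x=0.000000, y=1.650000:
  k1 = f(0.000000, 1.650000) = -0.561000
  k2 = f(0.265000, 1.501335) = -0.287258
  y ← 1.650000 + 0.53·(-0.287258) = 1.497753
x=0.530000, y=1.497753:
  k1 = f(0.530000, 1.497753) = -0.281208
  k2 = f(0.795000, 1.423233) = -0.161157
  y ← 1.497753 + 0.53·(-0.161157) = 1.412340
y(1.06) ≈ 1.4123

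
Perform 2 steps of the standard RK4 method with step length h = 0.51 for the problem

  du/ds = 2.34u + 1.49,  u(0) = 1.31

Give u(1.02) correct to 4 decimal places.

20.2216

RK4: k1 = f(s_n, u_n); k2 = f(s_n + h/2, u_n + (h/2)·k1); k3 = f(s_n + h/2, u_n + (h/2)·k2); k4 = f(s_n + h, u_n + h·k3); u_{n+1} = u_n + (h/6)·(k1 + 2k2 + 2k3 + k4).
s=0.000000, u=1.310000:
  k1 = f(0.000000, 1.310000) = 4.555400
  k2 = f(0.255000, 2.471627) = 7.273607
  k3 = f(0.255000, 3.164770) = 8.895561
  k4 = f(0.510000, 5.846736) = 15.171363
  u ← 1.310000 + (0.51/6)·(k1 + 2k2 + 2k3 + k4) = 5.735534
s=0.510000, u=5.735534:
  k1 = f(0.510000, 5.735534) = 14.911148
  k2 = f(0.765000, 9.537876) = 23.808631
  k3 = f(0.765000, 11.806734) = 29.117758
  k4 = f(1.020000, 20.585590) = 49.660281
  u ← 5.735534 + (0.51/6)·(k1 + 2k2 + 2k3 + k4) = 20.221591
u(1.02) ≈ 20.2216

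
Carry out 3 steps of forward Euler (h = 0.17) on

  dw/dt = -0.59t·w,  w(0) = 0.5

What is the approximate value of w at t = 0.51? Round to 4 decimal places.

0.4747

Euler: w_{n+1} = w_n + h·f(t_n, w_n).
t=0.000000, w=0.500000: f=0.000000 → w ← 0.500000 + 0.17·0.000000 = 0.500000
t=0.170000, w=0.500000: f=-0.050150 → w ← 0.500000 + 0.17·(-0.050150) = 0.491474
t=0.340000, w=0.491474: f=-0.098590 → w ← 0.491474 + 0.17·(-0.098590) = 0.474714
w(0.51) ≈ 0.4747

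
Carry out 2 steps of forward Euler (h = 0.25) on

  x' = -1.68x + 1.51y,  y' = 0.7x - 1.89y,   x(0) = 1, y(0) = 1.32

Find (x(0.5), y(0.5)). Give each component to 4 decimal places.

0.9543, 0.6483

Euler on (x,y): x_{n+1} = x_n + h·x', y_{n+1} = y_n + h·y'.
0.000000: (1.000000, 1.320000); f=(0.313200, -1.794800) → (1.078300, 0.871300)
0.250000: (1.078300, 0.871300); f=(-0.495881, -0.891947) → (0.954330, 0.648313)
(x(0.5), y(0.5)) ≈ (0.9543, 0.6483)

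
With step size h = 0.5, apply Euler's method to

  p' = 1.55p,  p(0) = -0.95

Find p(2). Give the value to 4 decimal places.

Euler: p_{n+1} = p_n + h·f(s_n, p_n).
s=0.000000, p=-0.950000: f=-1.472500 → p ← -0.950000 + 0.5·(-1.472500) = -1.686250
s=0.500000, p=-1.686250: f=-2.613687 → p ← -1.686250 + 0.5·(-2.613687) = -2.993094
s=1.000000, p=-2.993094: f=-4.639295 → p ← -2.993094 + 0.5·(-4.639295) = -5.312741
s=1.500000, p=-5.312741: f=-8.234749 → p ← -5.312741 + 0.5·(-8.234749) = -9.430116
p(2) ≈ -9.4301

-9.4301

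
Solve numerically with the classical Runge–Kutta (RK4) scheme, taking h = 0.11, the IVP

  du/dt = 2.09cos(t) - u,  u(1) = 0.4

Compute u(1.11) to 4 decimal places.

0.4655

RK4: k1 = f(t_n, u_n); k2 = f(t_n + h/2, u_n + (h/2)·k1); k3 = f(t_n + h/2, u_n + (h/2)·k2); k4 = f(t_n + h, u_n + h·k3); u_{n+1} = u_n + (h/6)·(k1 + 2k2 + 2k3 + k4).
t=1.000000, u=0.400000:
  k1 = f(1.000000, 0.400000) = 0.729232
  k2 = f(1.055000, 0.440108) = 0.590738
  k3 = f(1.055000, 0.432491) = 0.598355
  k4 = f(1.110000, 0.465819) = 0.463523
  u ← 0.400000 + (0.11/6)·(k1 + 2k2 + 2k3 + k4) = 0.465467
u(1.11) ≈ 0.4655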